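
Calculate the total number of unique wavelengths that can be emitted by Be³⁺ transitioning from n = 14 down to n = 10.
10

The electron can occupy levels n = 10, 11, ..., 14 during de-excitation — that is m = 14 - 10 + 1 = 5 distinct levels.

The number of distinct spectral lines equals the number of ways to choose 2 of these m levels (each pair gives one possible emission transition):

Number of lines = m(m-1)/2 = 5×4/2 = 10

These correspond to all possible transitions between the 5 levels:
14 → 13, 14 → 12, 14 → 11, 14 → 10, 13 → 12, 13 → 11, 13 → 10, 12 → 11...

Each transition produces a photon with a unique energy (and thus wavelength). This count does not depend on Z.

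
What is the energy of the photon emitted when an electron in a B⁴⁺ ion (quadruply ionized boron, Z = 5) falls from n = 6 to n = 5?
4.16 eV

The energy levels are E_n = -13.6057 Z² eV / n².

Energy at n = 6: E_6 = -13.6057 × 5² / 6² = -9.44840 eV
Energy at n = 5: E_5 = -13.6057 × 5² / 5² = -13.60570 eV

For emission (electron falling to lower state), the photon energy is:
E_photon = E_6 - E_5 = |-9.44840 - (-13.60570)|
E_photon = 4.16 eV

This energy is carried away by the emitted photon.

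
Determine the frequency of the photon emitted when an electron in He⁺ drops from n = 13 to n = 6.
2.87672e+14 Hz

First, find the transition energy:
E_13 = -13.6057 × 2² / 13² = -0.32202840 eV
E_6 = -13.6057 × 2² / 6² = -1.51174444 eV
|ΔE| = |E_6 - E_13| = 1.18971604 eV

Convert to Joules: E = 1.18971604 eV × (1.602177 × 10⁻¹⁹ J/eV) = 1.9061357e-19 J

Using E = hf:
f = E/h = 1.9061357e-19 J / (6.62607 × 10⁻³⁴ J·s)
f = 2.87672e+14 Hz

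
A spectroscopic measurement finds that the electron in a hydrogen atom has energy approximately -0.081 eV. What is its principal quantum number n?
n = 13

The exact energy levels follow E_n = -13.6057 eV / n².

The measured value (-0.081 eV) is reported to only 2 significant figures, so we must test candidate n values and see which one matches to that precision.

Candidate energies:
  n = 11:  E = -13.6057/11² = -0.11244 eV
  n = 12:  E = -13.6057/12² = -0.09448 eV
  n = 13:  E = -13.6057/13² = -0.08051 eV  ← matches
  n = 14:  E = -13.6057/14² = -0.06942 eV
  n = 15:  E = -13.6057/15² = -0.06047 eV

Checking against the measurement of -0.081 eV (2 sig figs), only n = 13 agrees:
E_13 = -0.08051 eV, which rounds to -0.081 eV ✓

Therefore n = 13.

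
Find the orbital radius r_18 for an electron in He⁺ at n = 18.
8.572671 nm (or 85.726708 Å)

The Bohr radius formula is:
r_n = n² a₀ / Z

where a₀ = 0.052917721 nm is the Bohr radius.

For He⁺ (Z = 2) at n = 18:
r_18 = 18² × 0.052917721 nm / 2
r_18 = 324 × 0.052917721 nm / 2
r_18 = 17.1453416 nm / 2
r_18 = 8.572671 nm

The electron orbits at approximately 8.572671 nm from the nucleus.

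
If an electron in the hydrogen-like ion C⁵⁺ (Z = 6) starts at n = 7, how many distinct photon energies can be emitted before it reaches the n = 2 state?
15

The electron can occupy levels n = 2, 3, ..., 7 during de-excitation — that is m = 7 - 2 + 1 = 6 distinct levels.

The number of distinct spectral lines equals the number of ways to choose 2 of these m levels (each pair gives one possible emission transition):

Number of lines = m(m-1)/2 = 6×5/2 = 15

These correspond to all possible transitions between the 6 levels:
7 → 6, 7 → 5, 7 → 4, 7 → 3, 7 → 2, 6 → 5, 6 → 4, 6 → 3...

Each transition produces a photon with a unique energy (and thus wavelength). This count does not depend on Z.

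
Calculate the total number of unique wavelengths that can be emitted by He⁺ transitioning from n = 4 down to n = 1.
6

The electron can occupy levels n = 1, 2, ..., 4 during de-excitation — that is m = 4 - 1 + 1 = 4 distinct levels.

The number of distinct spectral lines equals the number of ways to choose 2 of these m levels (each pair gives one possible emission transition):

Number of lines = m(m-1)/2 = 4×3/2 = 6

These correspond to all possible transitions between the 4 levels:
4 → 3, 4 → 2, 4 → 1, 3 → 2, 3 → 1, 2 → 1

Each transition produces a photon with a unique energy (and thus wavelength). This count does not depend on Z.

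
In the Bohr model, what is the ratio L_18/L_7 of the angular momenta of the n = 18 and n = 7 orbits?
2.5714

In the Bohr model, L_n = nℏ, so the ratio is purely the ratio of quantum numbers:

L_18/L_7 = 18ℏ / 7ℏ = 18/7 = 2.5714

The angular momentum scales linearly with n.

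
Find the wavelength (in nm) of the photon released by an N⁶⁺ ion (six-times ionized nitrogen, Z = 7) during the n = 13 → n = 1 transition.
1.8708 nm

First, find the transition energy using E_n = -13.6057 Z² / n² eV:
E_13 = -13.6057 × 7² / 13² = -3.944848 eV
E_1 = -13.6057 × 7² / 1² = -666.679300 eV

Photon energy: |ΔE| = |E_1 - E_13| = 662.734452 eV

Convert to wavelength using E = hc/λ with hc = 1239.84 eV·nm:
λ = hc/E = 1239.84 eV·nm / 662.734452 eV
λ = 1.8708 nm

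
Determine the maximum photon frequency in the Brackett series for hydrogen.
2.056e+14 Hz

The series limit corresponds to the transition from n = ∞ to n = 4.
This is the highest energy (shortest wavelength) transition in the Brackett series.

E_∞ = 0 eV
E_4 = -13.6057 / 4² = -0.8503563 eV

Energy at series limit:
ΔE = E_∞ - E_4 = 0 - (-0.8503563) = 0.8503563 eV
E = 0.8503563 eV × (1.602177 × 10⁻¹⁹ J/eV) = 1.36242e-19 J
f = E/h = 1.36242e-19 J / (6.62607 × 10⁻³⁴ J·s) = 2.056e+14 Hz

This energy equals the ionization energy from the n = 4 state of hydrogen.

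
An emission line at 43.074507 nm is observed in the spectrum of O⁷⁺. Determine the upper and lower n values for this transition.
n = 12 → n = 5

First, find the photon energy from the wavelength (hc = 1239.84 eV·nm):
E = hc/λ = 1239.84 eV·nm / 43.074507 nm = 28.783614 eV

The energy levels of O⁷⁺ satisfy E_n = -13.6057 × 8² / n² eV, so an emission n_i → n_f releases
ΔE = 13.6057 × 8² × (1/n_f² − 1/n_i²) eV.

Setting ΔE equal to the photon energy:
1/n_f² − 1/n_i² = 28.783614 / (13.6057 × 8²) = 0.033055555

Since 1/n_i² must be positive, we need 1/n_f² > 0.033055555, i.e. n_f ≤ 5. For each allowed n_f, solve n_i = (1/n_f² − 0.033055555)^(−1/2) and check whether it is a whole number:
  n_f = 1: 1/n_i² = 1.000000000 − 0.033055555 = 0.966944445 → n_i = 1.017  (not an integer) ✗
  n_f = 2: 1/n_i² = 0.250000000 − 0.033055555 = 0.216944445 → n_i = 2.147  (not an integer) ✗
  n_f = 3: 1/n_i² = 0.111111111 − 0.033055555 = 0.078055556 → n_i = 3.579  (not an integer) ✗
  n_f = 4: 1/n_i² = 0.062500000 − 0.033055555 = 0.029444445 → n_i = 5.828  (not an integer) ✗
  n_f = 5: 1/n_i² = 0.040000000 − 0.033055555 = 0.006944445 → n_i = 12.000  → integer, n_i = 12 ✓

Only n_f = 5 gives an integer upper level, n_i = 12.

The transition is from n = 12 to n = 5 (emission).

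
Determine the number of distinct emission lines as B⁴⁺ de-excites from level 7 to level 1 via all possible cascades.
21

The electron can occupy levels n = 1, 2, ..., 7 during de-excitation — that is m = 7 - 1 + 1 = 7 distinct levels.

The number of distinct spectral lines equals the number of ways to choose 2 of these m levels (each pair gives one possible emission transition):

Number of lines = m(m-1)/2 = 7×6/2 = 21

These correspond to all possible transitions between the 7 levels:
7 → 6, 7 → 5, 7 → 4, 7 → 3, 7 → 2, 7 → 1, 6 → 5, 6 → 4...

Each transition produces a photon with a unique energy (and thus wavelength). This count does not depend on Z.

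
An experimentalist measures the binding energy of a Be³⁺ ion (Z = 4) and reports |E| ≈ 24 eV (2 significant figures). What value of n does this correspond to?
n = 3

The exact energy levels follow E_n = -13.6057 Z² / n² eV with Z = 4.

The measured value (-24 eV) is reported to only 2 significant figures, so we must test candidate n values and see which one matches to that precision.

Candidate energies:
  n = 1:  E = -13.6057 × 4² / 1² = -217.69120 eV
  n = 2:  E = -13.6057 × 4² / 2² = -54.42280 eV
  n = 3:  E = -13.6057 × 4² / 3² = -24.18791 eV  ← matches
  n = 4:  E = -13.6057 × 4² / 4² = -13.60570 eV
  n = 5:  E = -13.6057 × 4² / 5² = -8.70765 eV

Checking against the measurement of -24 eV (2 sig figs), only n = 3 agrees:
E_3 = -24.18791 eV, which rounds to -24 eV ✓

Therefore n = 3.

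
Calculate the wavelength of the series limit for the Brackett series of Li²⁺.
162.003 nm

The series limit corresponds to the transition from n = ∞ to n = 4.
This is the highest energy (shortest wavelength) transition in the Brackett series.

E_∞ = 0 eV
E_4 = -13.6057 × 3² / 4² = -7.6532063 eV

Energy at series limit:
ΔE = E_∞ - E_4 = 0 - (-7.6532063) = 7.6532063 eV
λ = hc/E = 1239.84 eV·nm / 7.6532063 eV = 162.003 nm

This energy equals the ionization energy from the n = 4 state of Li²⁺.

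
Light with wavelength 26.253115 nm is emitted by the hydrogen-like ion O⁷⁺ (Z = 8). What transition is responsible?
n = 11 → n = 4

First, find the photon energy from the wavelength (hc = 1239.84 eV·nm):
E = hc/λ = 1239.84 eV·nm / 26.253115 nm = 47.226396 eV

The energy levels of O⁷⁺ satisfy E_n = -13.6057 × 8² / n² eV, so an emission n_i → n_f releases
ΔE = 13.6057 × 8² × (1/n_f² − 1/n_i²) eV.

Setting ΔE equal to the photon energy:
1/n_f² − 1/n_i² = 47.226396 / (13.6057 × 8²) = 0.054235536

Since 1/n_i² must be positive, we need 1/n_f² > 0.054235536, i.e. n_f ≤ 4. For each allowed n_f, solve n_i = (1/n_f² − 0.054235536)^(−1/2) and check whether it is a whole number:
  n_f = 1: 1/n_i² = 1.000000000 − 0.054235536 = 0.945764464 → n_i = 1.028  (not an integer) ✗
  n_f = 2: 1/n_i² = 0.250000000 − 0.054235536 = 0.195764464 → n_i = 2.260  (not an integer) ✗
  n_f = 3: 1/n_i² = 0.111111111 − 0.054235536 = 0.056875575 → n_i = 4.193  (not an integer) ✗
  n_f = 4: 1/n_i² = 0.062500000 − 0.054235536 = 0.008264464 → n_i = 11.000  → integer, n_i = 11 ✓

Only n_f = 4 gives an integer upper level, n_i = 11.

The transition is from n = 11 to n = 4 (emission).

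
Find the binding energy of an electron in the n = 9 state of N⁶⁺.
8.23061 eV

The ionization energy is the energy needed to remove the electron completely (n → ∞).

For a hydrogen-like ion with Z = 7, E_n = -13.6057 Z² / n² eV.

At n = 9: E_9 = -13.6057 × 7² / 9² = -8.23060864 eV
At n = ∞: E_∞ = 0 eV

Ionization energy = E_∞ - E_9 = 0 - (-8.23060864) = 8.23060864 eV
Ionization energy ≈ 8.23061 eV

This is also called the binding energy of the electron in state n = 9.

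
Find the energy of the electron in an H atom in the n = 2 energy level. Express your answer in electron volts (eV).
-3.401 eV

The energy levels of a hydrogen-like atom are given by:
E_n = -13.6057 eV / n²

For n = 2:
E_2 = -13.6057 eV / 2²
E_2 = -13.6057 eV / 4
E_2 = -3.401 eV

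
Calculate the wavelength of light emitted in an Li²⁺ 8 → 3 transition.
106.0381 nm

First, find the transition energy using E_n = -13.6057 Z² / n² eV:
E_8 = -13.6057 × 3² / 8² = -1.9133016 eV
E_3 = -13.6057 × 3² / 3² = -13.6057000 eV

Photon energy: |ΔE| = |E_3 - E_8| = 11.6923984 eV

Convert to wavelength using E = hc/λ with hc = 1239.84 eV·nm:
λ = hc/E = 1239.84 eV·nm / 11.6923984 eV
λ = 106.0381 nm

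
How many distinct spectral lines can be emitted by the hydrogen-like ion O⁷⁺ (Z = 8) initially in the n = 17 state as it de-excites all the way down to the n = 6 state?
66

The electron can occupy levels n = 6, 7, ..., 17 during de-excitation — that is m = 17 - 6 + 1 = 12 distinct levels.

The number of distinct spectral lines equals the number of ways to choose 2 of these m levels (each pair gives one possible emission transition):

Number of lines = m(m-1)/2 = 12×11/2 = 66

These correspond to all possible transitions between the 12 levels:
17 → 16, 17 → 15, 17 → 14, 17 → 13, 17 → 12, 17 → 11, 17 → 10, 17 → 9...

Each transition produces a photon with a unique energy (and thus wavelength). This count does not depend on Z.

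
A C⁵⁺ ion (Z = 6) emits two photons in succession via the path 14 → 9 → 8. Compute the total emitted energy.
5.1542 eV

The energy levels of C⁵⁺ are E_n = -13.6057 × 6² / n² eV.

First transition (14 → 9):
ΔE₁ = |E_9 - E_14|
ΔE₁ = |-6.0469777778 - (-2.4990061224)| = 3.5479717 eV

Second transition (9 → 8):
ΔE₂ = |E_8 - E_9|
ΔE₂ = |-7.6532062500 - (-6.0469777778)| = 1.6062285 eV

Total energy released:
E_total = ΔE₁ + ΔE₂ = 3.5479717 + 1.6062285 = 5.1542 eV

Note: This equals the direct transition 14 → 8: 5.1542 eV ✓
Energy is conserved regardless of the path taken.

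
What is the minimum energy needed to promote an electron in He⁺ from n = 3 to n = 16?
5.83 eV

The energy levels of a hydrogen-like atom are E_n = -13.6057 Z² eV / n².

Energy at n = 3: E_3 = -13.6057 × 2² / 3² = -6.04698 eV
Energy at n = 16: E_16 = -13.6057 × 2² / 16² = -0.21259 eV

The excitation energy is the difference:
ΔE = E_16 - E_3
ΔE = -0.21259 - (-6.04698)
ΔE = 5.83 eV

Since this is positive, energy must be absorbed (photon absorption).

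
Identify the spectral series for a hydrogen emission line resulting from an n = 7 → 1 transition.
Lyman series

The spectral series in hydrogen are named based on the final (lower) energy level:
- Lyman series: n_final = 1 (ultraviolet)
- Balmer series: n_final = 2 (visible/near-UV)
- Paschen series: n_final = 3 (infrared)
- Brackett series: n_final = 4 (infrared)
- Pfund series: n_final = 5 (far infrared)

Since this transition ends at n = 1, it belongs to the Lyman series.

For reference, this 7 → 1 line has photon energy
ΔE = 13.6057 eV × (1/1² - 1/7²) = 13.3280 eV,
corresponding to wavelength λ = hc/ΔE = 1239.84 eV·nm / 13.3280 eV = 93.03 nm in the ultraviolet region.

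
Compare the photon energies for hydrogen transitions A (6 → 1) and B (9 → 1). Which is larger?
9 → 1

Calculate the energy for each transition:

Transition 6 → 1:
ΔE₁ = |E_1 - E_6| = |-13.6057/1² - (-13.6057/6²)|
ΔE₁ = |-13.6057000000 - (-0.3779361111)| = 13.2277639 eV

Transition 9 → 1:
ΔE₂ = |E_1 - E_9| = |-13.6057/1² - (-13.6057/9²)|
ΔE₂ = |-13.6057000000 - (-0.1679716049)| = 13.4377284 eV

Since 13.4377284 eV > 13.2277639 eV, the transition 9 → 1 emits the more energetic photon.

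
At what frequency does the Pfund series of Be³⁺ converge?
2.10550e+15 Hz

The series limit corresponds to the transition from n = ∞ to n = 5.
This is the highest energy (shortest wavelength) transition in the Pfund series.

E_∞ = 0 eV
E_5 = -13.6057 × 4² / 5² = -8.70764800 eV

Energy at series limit:
ΔE = E_∞ - E_5 = 0 - (-8.70764800) = 8.70764800 eV
E = 8.70764800 eV × (1.602177 × 10⁻¹⁹ J/eV) = 1.3951193e-18 J
f = E/h = 1.3951193e-18 J / (6.62607 × 10⁻³⁴ J·s) = 2.10550e+15 Hz

This energy equals the ionization energy from the n = 5 state of Be³⁺.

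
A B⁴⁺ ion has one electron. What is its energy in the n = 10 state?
-3.4014 eV

For hydrogen-like ions, the energy levels scale with Z²:
E_n = -13.6057 Z² / n² eV

For B⁴⁺ (Z = 5) at n = 10:
E_10 = -13.6057 × 5² / 10²
E_10 = -13.6057 × 25 / 100
E_10 = -340.1425 / 100
E_10 = -3.4014 eV

The energy is 25 times more negative than hydrogen at the same n due to the stronger nuclear charge.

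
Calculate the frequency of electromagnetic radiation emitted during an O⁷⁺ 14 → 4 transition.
1.209e+16 Hz

First, find the transition energy:
E_14 = -13.6057 × 8² / 14² = -4.44267755 eV
E_4 = -13.6057 × 8² / 4² = -54.42280000 eV
|ΔE| = |E_4 - E_14| = 49.98012245 eV

Convert to Joules: E = 49.98012245 eV × (1.602177 × 10⁻¹⁹ J/eV) = 8.00770e-18 J

Using E = hf:
f = E/h = 8.00770e-18 J / (6.62607 × 10⁻³⁴ J·s)
f = 1.209e+16 Hz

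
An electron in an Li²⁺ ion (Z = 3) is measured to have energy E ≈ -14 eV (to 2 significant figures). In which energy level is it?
n = 3

The exact energy levels follow E_n = -13.6057 Z² / n² eV with Z = 3.

The measured value (-14 eV) is reported to only 2 significant figures, so we must test candidate n values and see which one matches to that precision.

Candidate energies:
  n = 1:  E = -13.6057 × 3² / 1² = -122.451300 eV
  n = 2:  E = -13.6057 × 3² / 2² = -30.612825 eV
  n = 3:  E = -13.6057 × 3² / 3² = -13.605700 eV  ← matches
  n = 4:  E = -13.6057 × 3² / 4² = -7.653206 eV
  n = 5:  E = -13.6057 × 3² / 5² = -4.898052 eV

Checking against the measurement of -14 eV (2 sig figs), only n = 3 agrees:
E_3 = -13.605700 eV, which rounds to -14 eV ✓

Therefore n = 3.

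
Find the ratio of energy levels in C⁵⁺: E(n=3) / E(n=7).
5.444

Using E_n = -13.6057 Z² / n² eV with Z = 6:

E_3 = -13.6057 × 6² / 3² = -489.8052 / 9 = -54.422800000 eV
E_7 = -13.6057 × 6² / 7² = -489.8052 / 49 = -9.996024490 eV

The ratio is:
E_3/E_7 = (-54.422800000) / (-9.996024490)
E_3/E_7 = (-489.8052/9) / (-489.8052/49)
E_3/E_7 = 49/9
E_3/E_7 = 5.444
(Note: the Z² factors cancel in the ratio.)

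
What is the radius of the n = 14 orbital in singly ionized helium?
5.1859 nm (or 51.8594 Å)

The Bohr radius formula is:
r_n = n² a₀ / Z

where a₀ = 0.0529177 nm is the Bohr radius.

For He⁺ (Z = 2) at n = 14:
r_14 = 14² × 0.0529177 nm / 2
r_14 = 196 × 0.0529177 nm / 2
r_14 = 10.37187 nm / 2
r_14 = 5.1859 nm

The electron orbits at approximately 5.1859 nm from the nucleus.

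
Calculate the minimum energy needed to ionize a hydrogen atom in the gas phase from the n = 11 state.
0.11 eV

The ionization energy is the energy needed to remove the electron completely (n → ∞).

For hydrogen, E_n = -13.6057 eV / n².

At n = 11: E_11 = -13.6057 / 11² = -0.11244 eV
At n = ∞: E_∞ = 0 eV

Ionization energy = E_∞ - E_11 = 0 - (-0.11244) = 0.11244 eV
Ionization energy ≈ 0.11 eV

This is also called the binding energy of the electron in state n = 11.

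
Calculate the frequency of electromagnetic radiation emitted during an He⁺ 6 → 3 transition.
1.0966e+15 Hz

First, find the transition energy:
E_6 = -13.6057 × 2² / 6² = -1.5117444 eV
E_3 = -13.6057 × 2² / 3² = -6.0469778 eV
|ΔE| = |E_3 - E_6| = 4.5352334 eV

Convert to Joules: E = 4.5352334 eV × (1.602177 × 10⁻¹⁹ J/eV) = 7.266247e-19 J

Using E = hf:
f = E/h = 7.266247e-19 J / (6.62607 × 10⁻³⁴ J·s)
f = 1.0966e+15 Hz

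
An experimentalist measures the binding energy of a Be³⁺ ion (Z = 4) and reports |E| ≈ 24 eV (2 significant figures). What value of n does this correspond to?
n = 3

The exact energy levels follow E_n = -13.6057 Z² / n² eV with Z = 4.

The measured value (-24 eV) is reported to only 2 significant figures, so we must test candidate n values and see which one matches to that precision.

Candidate energies:
  n = 1:  E = -13.6057 × 4² / 1² = -217.69120 eV
  n = 2:  E = -13.6057 × 4² / 2² = -54.42280 eV
  n = 3:  E = -13.6057 × 4² / 3² = -24.18791 eV  ← matches
  n = 4:  E = -13.6057 × 4² / 4² = -13.60570 eV
  n = 5:  E = -13.6057 × 4² / 5² = -8.70765 eV

Checking against the measurement of -24 eV (2 sig figs), only n = 3 agrees:
E_3 = -24.18791 eV, which rounds to -24 eV ✓

Therefore n = 3.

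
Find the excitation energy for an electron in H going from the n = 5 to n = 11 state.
0.43 eV

The energy levels of a hydrogen-like atom are E_n = -13.6057 eV / n².

Energy at n = 5: E_5 = -13.6057 / 5² = -0.54423 eV
Energy at n = 11: E_11 = -13.6057 / 11² = -0.11244 eV

The excitation energy is the difference:
ΔE = E_11 - E_5
ΔE = -0.11244 - (-0.54423)
ΔE = 0.43 eV

Since this is positive, energy must be absorbed (photon absorption).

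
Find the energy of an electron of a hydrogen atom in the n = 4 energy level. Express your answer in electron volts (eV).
-0.85036 eV

The energy levels of a hydrogen-like atom are given by:
E_n = -13.6057 eV / n²

For n = 4:
E_4 = -13.6057 eV / 4²
E_4 = -13.6057 eV / 16
E_4 = -0.85036 eV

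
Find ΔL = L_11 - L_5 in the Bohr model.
6.3274e-34 J·s (or 6ℏ)

In the Bohr model, L_n = nℏ where ℏ = 1.054572e-34 J·s.

L_11 = 11ℏ = 1.160029e-33 J·s
L_5 = 5ℏ = 5.272860e-34 J·s

ΔL = L_11 - L_5 = (11 - 5)ℏ = 6ℏ
ΔL = 6 × 1.054572e-34 J·s = 6.3274e-34 J·s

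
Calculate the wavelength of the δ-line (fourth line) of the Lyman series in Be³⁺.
5.9327 nm

The lines of a series are numbered from the longest wavelength (smallest ΔE) outward; the fourth line is the transition from n = n_f + 4 to n_f.
The Lyman series has all transitions ending at n_f = 1.

For Be³⁺ (Z = 4), the fourth line (δ-line) is the jump from n = 5 to n = 1:
E_5 = -13.6057 × 4² / 5² = -8.707648 eV
E_1 = -13.6057 × 4² / 1² = -217.691200 eV
ΔE = E_5 - E_1 = 208.983552 eV

λ = hc/E = 1239.84 eV·nm / 208.983552 eV
λ = 5.9327 nm

This is the δ-line of the Lyman series in Be³⁺.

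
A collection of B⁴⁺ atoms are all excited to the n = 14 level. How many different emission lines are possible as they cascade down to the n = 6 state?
36

The electron can occupy levels n = 6, 7, ..., 14 during de-excitation — that is m = 14 - 6 + 1 = 9 distinct levels.

The number of distinct spectral lines equals the number of ways to choose 2 of these m levels (each pair gives one possible emission transition):

Number of lines = m(m-1)/2 = 9×8/2 = 36

These correspond to all possible transitions between the 9 levels:
14 → 13, 14 → 12, 14 → 11, 14 → 10, 14 → 9, 14 → 8, 14 → 7, 14 → 6...

Each transition produces a photon with a unique energy (and thus wavelength). This count does not depend on Z.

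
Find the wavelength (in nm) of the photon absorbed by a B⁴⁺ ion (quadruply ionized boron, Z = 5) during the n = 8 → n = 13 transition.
375.48 nm

First, find the transition energy using E_n = -13.6057 Z² / n² eV:
E_8 = -13.6057 × 5² / 8² = -5.314727 eV
E_13 = -13.6057 × 5² / 13² = -2.012678 eV

Photon energy: |ΔE| = |E_13 - E_8| = 3.302049 eV

Convert to wavelength using E = hc/λ with hc = 1239.84 eV·nm:
λ = hc/E = 1239.84 eV·nm / 3.302049 eV
λ = 375.48 nm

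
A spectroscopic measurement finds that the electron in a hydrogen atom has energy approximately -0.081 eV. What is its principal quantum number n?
n = 13

The exact energy levels follow E_n = -13.6057 eV / n².

The measured value (-0.081 eV) is reported to only 2 significant figures, so we must test candidate n values and see which one matches to that precision.

Candidate energies:
  n = 11:  E = -13.6057/11² = -0.11244 eV
  n = 12:  E = -13.6057/12² = -0.09448 eV
  n = 13:  E = -13.6057/13² = -0.08051 eV  ← matches
  n = 14:  E = -13.6057/14² = -0.06942 eV
  n = 15:  E = -13.6057/15² = -0.06047 eV

Checking against the measurement of -0.081 eV (2 sig figs), only n = 13 agrees:
E_13 = -0.08051 eV, which rounds to -0.081 eV ✓

Therefore n = 13.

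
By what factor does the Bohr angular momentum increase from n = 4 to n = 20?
5.000

In the Bohr model, L_n = nℏ, so the ratio is purely the ratio of quantum numbers:

L_20/L_4 = 20ℏ / 4ℏ = 20/4 = 5.000

The angular momentum scales linearly with n.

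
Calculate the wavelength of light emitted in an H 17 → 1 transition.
91.44 nm

First, find the transition energy using E_n = -13.6057 / n² eV:
E_17 = -13.6057 / 17² = -0.0471 eV
E_1 = -13.6057 / 1² = -13.6057 eV

Photon energy: |ΔE| = |E_1 - E_17| = 13.5586 eV

Convert to wavelength using E = hc/λ with hc = 1239.84 eV·nm:
λ = hc/E = 1239.84 eV·nm / 13.5586 eV
λ = 91.44 nm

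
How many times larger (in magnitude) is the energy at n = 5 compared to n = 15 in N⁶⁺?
9.0000

Using E_n = -13.6057 Z² / n² eV with Z = 7:

E_5 = -13.6057 × 7² / 5² = -666.6793 / 25 = -26.6671720000 eV
E_15 = -13.6057 × 7² / 15² = -666.6793 / 225 = -2.9630191111 eV

The ratio is:
E_5/E_15 = (-26.6671720000) / (-2.9630191111)
E_5/E_15 = (-666.6793/25) / (-666.6793/225)
E_5/E_15 = 225/25
E_5/E_15 = 9.0000
(Note: the Z² factors cancel in the ratio.)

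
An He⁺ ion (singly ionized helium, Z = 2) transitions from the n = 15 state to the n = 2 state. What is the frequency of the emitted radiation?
3.2314e+15 Hz

First, find the transition energy:
E_15 = -13.6057 × 2² / 15² = -0.24187911 eV
E_2 = -13.6057 × 2² / 2² = -13.60570000 eV
|ΔE| = |E_2 - E_15| = 13.36382089 eV

Convert to Joules: E = 13.36382089 eV × (1.602177 × 10⁻¹⁹ J/eV) = 2.141121e-18 J

Using E = hf:
f = E/h = 2.141121e-18 J / (6.62607 × 10⁻³⁴ J·s)
f = 3.2314e+15 Hz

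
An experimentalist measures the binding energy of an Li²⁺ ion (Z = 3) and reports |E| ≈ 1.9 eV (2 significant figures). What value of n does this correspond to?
n = 8

The exact energy levels follow E_n = -13.6057 Z² / n² eV with Z = 3.

The measured value (-1.9 eV) is reported to only 2 significant figures, so we must test candidate n values and see which one matches to that precision.

Candidate energies:
  n = 6:  E = -13.6057 × 3² / 6² = -3.40143 eV
  n = 7:  E = -13.6057 × 3² / 7² = -2.49901 eV
  n = 8:  E = -13.6057 × 3² / 8² = -1.91330 eV  ← matches
  n = 9:  E = -13.6057 × 3² / 9² = -1.51174 eV
  n = 10:  E = -13.6057 × 3² / 10² = -1.22451 eV

Checking against the measurement of -1.9 eV (2 sig figs), only n = 8 agrees:
E_8 = -1.91330 eV, which rounds to -1.9 eV ✓

Therefore n = 8.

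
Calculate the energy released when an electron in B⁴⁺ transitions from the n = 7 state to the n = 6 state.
2.506719 eV

The energy levels are E_n = -13.6057 Z² eV / n².

Energy at n = 7: E_7 = -13.6057 × 5² / 7² = -6.941683673 eV
Energy at n = 6: E_6 = -13.6057 × 5² / 6² = -9.448402778 eV

For emission (electron falling to lower state), the photon energy is:
E_photon = E_7 - E_6 = |-6.941683673 - (-9.448402778)|
E_photon = 2.506719 eV

This energy is carried away by the emitted photon.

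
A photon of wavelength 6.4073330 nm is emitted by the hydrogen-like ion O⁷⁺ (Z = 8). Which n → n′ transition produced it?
n = 6 → n = 2

First, find the photon energy from the wavelength (hc = 1239.84 eV·nm):
E = hc/λ = 1239.84 eV·nm / 6.4073330 nm = 193.50329 eV

The energy levels of O⁷⁺ satisfy E_n = -13.6057 × 8² / n² eV, so an emission n_i → n_f releases
ΔE = 13.6057 × 8² × (1/n_f² − 1/n_i²) eV.

Setting ΔE equal to the photon energy:
1/n_f² − 1/n_i² = 193.50329 / (13.6057 × 8²) = 0.22222222

Since 1/n_i² must be positive, we need 1/n_f² > 0.22222222, i.e. n_f ≤ 2. For each allowed n_f, solve n_i = (1/n_f² − 0.22222222)^(−1/2) and check whether it is a whole number:
  n_f = 1: 1/n_i² = 1.00000000 − 0.22222222 = 0.77777778 → n_i = 1.134  (not an integer) ✗
  n_f = 2: 1/n_i² = 0.25000000 − 0.22222222 = 0.02777778 → n_i = 6.000  → integer, n_i = 6 ✓

Only n_f = 2 gives an integer upper level, n_i = 6.

The transition is from n = 6 to n = 2 (emission).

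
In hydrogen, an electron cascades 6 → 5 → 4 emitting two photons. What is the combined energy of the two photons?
0.47242 eV

The energy levels of hydrogen are E_n = -13.6057 / n² eV.

First transition (6 → 5):
ΔE₁ = |E_5 - E_6|
ΔE₁ = |-0.54422800000 - (-0.37793611111)| = 0.16629189 eV

Second transition (5 → 4):
ΔE₂ = |E_4 - E_5|
ΔE₂ = |-0.85035625000 - (-0.54422800000)| = 0.30612825 eV

Total energy released:
E_total = ΔE₁ + ΔE₂ = 0.16629189 + 0.30612825 = 0.47242 eV

Note: This equals the direct transition 6 → 4: 0.47242 eV ✓
Energy is conserved regardless of the path taken.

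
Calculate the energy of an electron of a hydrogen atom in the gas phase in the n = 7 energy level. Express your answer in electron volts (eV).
-0.27767 eV

The energy levels of a hydrogen-like atom are given by:
E_n = -13.6057 eV / n²

For n = 7:
E_7 = -13.6057 eV / 7²
E_7 = -13.6057 eV / 49
E_7 = -0.27767 eV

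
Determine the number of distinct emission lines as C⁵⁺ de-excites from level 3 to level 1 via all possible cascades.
3

The electron can occupy levels n = 1, 2, ..., 3 during de-excitation — that is m = 3 - 1 + 1 = 3 distinct levels.

The number of distinct spectral lines equals the number of ways to choose 2 of these m levels (each pair gives one possible emission transition):

Number of lines = m(m-1)/2 = 3×2/2 = 3

These correspond to all possible transitions between the 3 levels:
3 → 2, 3 → 1, 2 → 1

Each transition produces a photon with a unique energy (and thus wavelength). This count does not depend on Z.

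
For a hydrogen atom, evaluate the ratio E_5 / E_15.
9.000

Using E_n = -13.6057 Z² / n² eV with Z = 1:

E_5 = -13.6057 / 5² = -13.6057 / 25 = -0.544228000 eV
E_15 = -13.6057 / 15² = -13.6057 / 225 = -0.060469778 eV

The ratio is:
E_5/E_15 = (-0.544228000) / (-0.060469778)
E_5/E_15 = (-13.6057/25) / (-13.6057/225)
E_5/E_15 = 225/25
E_5/E_15 = 9.000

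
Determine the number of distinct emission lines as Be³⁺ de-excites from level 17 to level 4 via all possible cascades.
91

The electron can occupy levels n = 4, 5, ..., 17 during de-excitation — that is m = 17 - 4 + 1 = 14 distinct levels.

The number of distinct spectral lines equals the number of ways to choose 2 of these m levels (each pair gives one possible emission transition):

Number of lines = m(m-1)/2 = 14×13/2 = 91

These correspond to all possible transitions between the 14 levels:
17 → 16, 17 → 15, 17 → 14, 17 → 13, 17 → 12, 17 → 11, 17 → 10, 17 → 9...

Each transition produces a photon with a unique energy (and thus wavelength). This count does not depend on Z.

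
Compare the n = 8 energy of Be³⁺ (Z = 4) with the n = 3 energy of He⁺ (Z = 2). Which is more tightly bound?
He⁺ at n = 3 (E = -6.0470 eV)

Using E_n = -13.6057 Z² / n² eV:

Be³⁺ (Z = 4) at n = 8:
E = -13.6057 × 4² / 8² = -13.6057 × 16 / 64 = -3.4014250 eV

He⁺ (Z = 2) at n = 3:
E = -13.6057 × 2² / 3² = -13.6057 × 4 / 9 = -6.0469778 eV

Since -6.0469778 eV < -3.4014250 eV,
He⁺ at n = 3 is more tightly bound (requires more energy to ionize).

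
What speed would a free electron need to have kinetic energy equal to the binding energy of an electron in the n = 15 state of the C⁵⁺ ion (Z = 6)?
8.75077e+05 m/s (or 0.29% of c)

The binding energy at n = 15 for C⁵⁺ is:
E_15 = -13.6057 × 6²/15² = -2.17691200 eV
|E_15| = 2.17691200 eV

Convert to Joules:
KE = 2.17691200 eV × (1.602177 × 10⁻¹⁹ J/eV) = 3.4877983e-19 J

Using KE = ½mv²:
v = √(2·KE/m_e)
v = √(2 × 3.4877983e-19 J / 9.10938 × 10⁻³¹ kg)
v = 8.75077e+05 m/s

This is approximately 0.29% the speed of light.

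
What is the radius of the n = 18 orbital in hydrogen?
17.145342 nm (or 171.453416 Å)

The Bohr radius formula is:
r_n = n² a₀ / Z

where a₀ = 0.052917721 nm is the Bohr radius.

For H (Z = 1) at n = 18:
r_18 = 18² × 0.052917721 nm / 1
r_18 = 324 × 0.052917721 nm / 1
r_18 = 17.1453416 nm / 1
r_18 = 17.145342 nm

The electron orbits at approximately 17.145342 nm from the nucleus.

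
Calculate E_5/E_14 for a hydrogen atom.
7.840000

Using E_n = -13.6057 Z² / n² eV with Z = 1:

E_5 = -13.6057 / 5² = -13.6057 / 25 = -0.544228000000 eV
E_14 = -13.6057 / 14² = -13.6057 / 196 = -0.069416836735 eV

The ratio is:
E_5/E_14 = (-0.544228000000) / (-0.069416836735)
E_5/E_14 = (-13.6057/25) / (-13.6057/196)
E_5/E_14 = 196/25
E_5/E_14 = 7.840000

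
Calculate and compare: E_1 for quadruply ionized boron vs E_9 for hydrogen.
B⁴⁺ at n = 1 (E = -340.14250 eV)

Using E_n = -13.6057 Z² / n² eV:

B⁴⁺ (Z = 5) at n = 1:
E = -13.6057 × 5² / 1² = -13.6057 × 25 / 1 = -340.14250000 eV

H (Z = 1) at n = 9:
E = -13.6057 × 1² / 9² = -13.6057 × 1 / 81 = -0.16797160 eV

Since -340.14250000 eV < -0.16797160 eV,
B⁴⁺ at n = 1 is more tightly bound (requires more energy to ionize).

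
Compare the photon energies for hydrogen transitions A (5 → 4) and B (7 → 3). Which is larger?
7 → 3

Calculate the energy for each transition:

Transition 5 → 4:
ΔE₁ = |E_4 - E_5| = |-13.6057/4² - (-13.6057/5²)|
ΔE₁ = |-0.850356250 - (-0.544228000)| = 0.306128 eV

Transition 7 → 3:
ΔE₂ = |E_3 - E_7| = |-13.6057/3² - (-13.6057/7²)|
ΔE₂ = |-1.511744444 - (-0.277667347)| = 1.234077 eV

Since 1.234077 eV > 0.306128 eV, the transition 7 → 3 emits the more energetic photon.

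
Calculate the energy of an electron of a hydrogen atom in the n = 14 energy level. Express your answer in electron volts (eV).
-0.0694 eV

The energy levels of a hydrogen-like atom are given by:
E_n = -13.6057 eV / n²

For n = 14:
E_14 = -13.6057 eV / 14²
E_14 = -13.6057 eV / 196
E_14 = -0.0694 eV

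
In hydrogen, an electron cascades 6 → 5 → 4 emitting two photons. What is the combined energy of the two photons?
0.47242 eV

The energy levels of hydrogen are E_n = -13.6057 / n² eV.

First transition (6 → 5):
ΔE₁ = |E_5 - E_6|
ΔE₁ = |-0.54422800000 - (-0.37793611111)| = 0.16629189 eV

Second transition (5 → 4):
ΔE₂ = |E_4 - E_5|
ΔE₂ = |-0.85035625000 - (-0.54422800000)| = 0.30612825 eV

Total energy released:
E_total = ΔE₁ + ΔE₂ = 0.16629189 + 0.30612825 = 0.47242 eV

Note: This equals the direct transition 6 → 4: 0.47242 eV ✓
Energy is conserved regardless of the path taken.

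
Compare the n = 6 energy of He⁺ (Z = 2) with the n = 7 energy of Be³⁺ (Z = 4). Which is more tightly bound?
Be³⁺ at n = 7 (E = -4.44 eV)

Using E_n = -13.6057 Z² / n² eV:

He⁺ (Z = 2) at n = 6:
E = -13.6057 × 2² / 6² = -13.6057 × 4 / 36 = -1.51174 eV

Be³⁺ (Z = 4) at n = 7:
E = -13.6057 × 4² / 7² = -13.6057 × 16 / 49 = -4.44268 eV

Since -4.44268 eV < -1.51174 eV,
Be³⁺ at n = 7 is more tightly bound (requires more energy to ionize).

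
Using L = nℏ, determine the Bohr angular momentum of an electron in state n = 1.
1.0546e-34 J·s (or 1ℏ)

In the Bohr model, angular momentum is quantized:
L = nℏ

where ℏ = h/(2π) = 1.054572e-34 J·s

For n = 1:
L = 1 × 1.054572e-34 J·s
L = 1.0546e-34 J·s

This can also be written as L = 1ℏ.
The angular momentum is an integer multiple of the reduced Planck constant.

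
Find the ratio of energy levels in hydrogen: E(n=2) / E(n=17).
72.250

Using E_n = -13.6057 Z² / n² eV with Z = 1:

E_2 = -13.6057 / 2² = -13.6057 / 4 = -3.401425000 eV
E_17 = -13.6057 / 17² = -13.6057 / 289 = -0.047078547 eV

The ratio is:
E_2/E_17 = (-3.401425000) / (-0.047078547)
E_2/E_17 = (-13.6057/4) / (-13.6057/289)
E_2/E_17 = 289/4
E_2/E_17 = 72.250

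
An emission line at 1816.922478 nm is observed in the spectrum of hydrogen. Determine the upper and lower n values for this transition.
n = 9 → n = 4

First, find the photon energy from the wavelength (hc = 1239.84 eV·nm):
E = hc/λ = 1239.84 eV·nm / 1816.922478 nm = 0.68238464 eV

The energy levels of hydrogen satisfy E_n = -13.6057 / n² eV, so an emission n_i → n_f releases
ΔE = 13.6057 × (1/n_f² − 1/n_i²) eV.

Setting ΔE equal to the photon energy:
1/n_f² − 1/n_i² = 0.68238464 / 13.6057 = 0.050154321

Since 1/n_i² must be positive, we need 1/n_f² > 0.050154321, i.e. n_f ≤ 4. For each allowed n_f, solve n_i = (1/n_f² − 0.050154321)^(−1/2) and check whether it is a whole number:
  n_f = 1: 1/n_i² = 1.000000000 − 0.050154321 = 0.949845679 → n_i = 1.026  (not an integer) ✗
  n_f = 2: 1/n_i² = 0.250000000 − 0.050154321 = 0.199845679 → n_i = 2.237  (not an integer) ✗
  n_f = 3: 1/n_i² = 0.111111111 − 0.050154321 = 0.060956790 → n_i = 4.050  (not an integer) ✗
  n_f = 4: 1/n_i² = 0.062500000 − 0.050154321 = 0.012345679 → n_i = 9.000  → integer, n_i = 9 ✓

Only n_f = 4 gives an integer upper level, n_i = 9.

The transition is from n = 9 to n = 4 (emission).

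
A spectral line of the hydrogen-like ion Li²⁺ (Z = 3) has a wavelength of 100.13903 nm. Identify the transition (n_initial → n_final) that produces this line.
n = 10 → n = 3

First, find the photon energy from the wavelength (hc = 1239.84 eV·nm):
E = hc/λ = 1239.84 eV·nm / 100.13903 nm = 12.381186 eV

The energy levels of Li²⁺ satisfy E_n = -13.6057 × 3² / n² eV, so an emission n_i → n_f releases
ΔE = 13.6057 × 3² × (1/n_f² − 1/n_i²) eV.

Setting ΔE equal to the photon energy:
1/n_f² − 1/n_i² = 12.381186 / (13.6057 × 3²) = 0.10111110

Since 1/n_i² must be positive, we need 1/n_f² > 0.10111110, i.e. n_f ≤ 3. For each allowed n_f, solve n_i = (1/n_f² − 0.10111110)^(−1/2) and check whether it is a whole number:
  n_f = 1: 1/n_i² = 1.00000000 − 0.10111110 = 0.89888890 → n_i = 1.055  (not an integer) ✗
  n_f = 2: 1/n_i² = 0.25000000 − 0.10111110 = 0.14888890 → n_i = 2.592  (not an integer) ✗
  n_f = 3: 1/n_i² = 0.11111111 − 0.10111110 = 0.01000001 → n_i = 10.000  → integer, n_i = 10 ✓

Only n_f = 3 gives an integer upper level, n_i = 10.

The transition is from n = 10 to n = 3 (emission).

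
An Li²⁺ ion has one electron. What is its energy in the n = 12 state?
-0.850356 eV

For hydrogen-like ions, the energy levels scale with Z²:
E_n = -13.6057 Z² / n² eV

For Li²⁺ (Z = 3) at n = 12:
E_12 = -13.6057 × 3² / 12²
E_12 = -13.6057 × 9 / 144
E_12 = -122.4513 / 144
E_12 = -0.850356 eV

The energy is 9 times more negative than hydrogen at the same n due to the stronger nuclear charge.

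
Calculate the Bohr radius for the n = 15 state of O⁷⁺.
1.488311 nm (or 14.883109 Å)

The Bohr radius formula is:
r_n = n² a₀ / Z

where a₀ = 0.052917721 nm is the Bohr radius.

For O⁷⁺ (Z = 8) at n = 15:
r_15 = 15² × 0.052917721 nm / 8
r_15 = 225 × 0.052917721 nm / 8
r_15 = 11.9064872 nm / 8
r_15 = 1.488311 nm

The electron orbits at approximately 1.488311 nm from the nucleus.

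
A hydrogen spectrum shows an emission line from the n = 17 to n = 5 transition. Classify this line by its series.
Pfund series

The spectral series in hydrogen are named based on the final (lower) energy level:
- Lyman series: n_final = 1 (ultraviolet)
- Balmer series: n_final = 2 (visible/near-UV)
- Paschen series: n_final = 3 (infrared)
- Brackett series: n_final = 4 (infrared)
- Pfund series: n_final = 5 (far infrared)

Since this transition ends at n = 5, it belongs to the Pfund series.

For reference, this 17 → 5 line has photon energy
ΔE = 13.6057 eV × (1/5² - 1/17²) = 0.49714945329 eV,
corresponding to wavelength λ = hc/ΔE = 1239.84 eV·nm / 0.49714945329 eV = 2493.89795 nm in the far infrared region.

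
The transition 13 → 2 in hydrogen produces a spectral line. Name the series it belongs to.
Balmer series

The spectral series in hydrogen are named based on the final (lower) energy level:
- Lyman series: n_final = 1 (ultraviolet)
- Balmer series: n_final = 2 (visible/near-UV)
- Paschen series: n_final = 3 (infrared)
- Brackett series: n_final = 4 (infrared)
- Pfund series: n_final = 5 (far infrared)

Since this transition ends at n = 2, it belongs to the Balmer series.

For reference, this 13 → 2 line has photon energy
ΔE = 13.6057 eV × (1/2² - 1/13²) = 3.320918 eV,
corresponding to wavelength λ = hc/ΔE = 1239.84 eV·nm / 3.320918 eV = 373.34 nm in the visible/near-UV region.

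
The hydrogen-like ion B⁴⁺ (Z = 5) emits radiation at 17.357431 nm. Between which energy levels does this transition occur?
n = 5 → n = 2

First, find the photon energy from the wavelength (hc = 1239.84 eV·nm):
E = hc/λ = 1239.84 eV·nm / 17.357431 nm = 71.429925 eV

The energy levels of B⁴⁺ satisfy E_n = -13.6057 × 5² / n² eV, so an emission n_i → n_f releases
ΔE = 13.6057 × 5² × (1/n_f² − 1/n_i²) eV.

Setting ΔE equal to the photon energy:
1/n_f² − 1/n_i² = 71.429925 / (13.6057 × 5²) = 0.21000000

Since 1/n_i² must be positive, we need 1/n_f² > 0.21000000, i.e. n_f ≤ 2. For each allowed n_f, solve n_i = (1/n_f² − 0.21000000)^(−1/2) and check whether it is a whole number:
  n_f = 1: 1/n_i² = 1.00000000 − 0.21000000 = 0.79000000 → n_i = 1.125  (not an integer) ✗
  n_f = 2: 1/n_i² = 0.25000000 − 0.21000000 = 0.04000000 → n_i = 5.000  → integer, n_i = 5 ✓

Only n_f = 2 gives an integer upper level, n_i = 5.

The transition is from n = 5 to n = 2 (emission).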